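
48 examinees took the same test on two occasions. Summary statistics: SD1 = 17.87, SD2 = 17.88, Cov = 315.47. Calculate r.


r = cov(X,Y) / (SD_X * SD_Y)
r = 315.47 / (17.87 * 17.88)
r = 315.47 / 319.5156
r = 0.9873

0.9873


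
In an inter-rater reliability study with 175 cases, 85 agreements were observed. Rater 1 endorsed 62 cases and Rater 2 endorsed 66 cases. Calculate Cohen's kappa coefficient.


P_o = 85/175 = 0.485714
P_e = (62*66 + 113*109) / 30625 = 0.535804
kappa = (P_o - P_e) / (1 - P_e)
kappa = (0.485714 - 0.535804) / (1 - 0.535804)
kappa = -0.1079

-0.1079


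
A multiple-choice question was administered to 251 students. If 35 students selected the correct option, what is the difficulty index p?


Item difficulty p = number correct / total examinees
p = 35 / 251
p = 0.1394

0.1394


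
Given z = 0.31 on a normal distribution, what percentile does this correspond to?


CDF(z) = 0.5 * (1 + erf(z/sqrt(2)))
erf(0.2192) = 0.2434
CDF = 0.6217
Percentile rank = 0.6217 * 100 = 62.17

62.17


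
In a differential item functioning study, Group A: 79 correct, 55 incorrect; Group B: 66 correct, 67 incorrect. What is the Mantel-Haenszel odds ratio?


Odds_A = 79/55 = 1.4364
Odds_B = 66/67 = 0.9851
OR = Odds_A / Odds_B = 1.4364 / 0.9851
Exactly, OR = (79 * 67) / (55 * 66) = 5293 / 3630
OR = 1.4581

1.4581


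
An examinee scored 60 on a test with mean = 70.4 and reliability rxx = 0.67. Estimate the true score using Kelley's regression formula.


T_est = rxx * X + (1 - rxx) * mean
T_est = 0.67 * 60 + 0.33 * 70.4
T_est = 40.2 + 23.232
T_est = 63.432

63.432


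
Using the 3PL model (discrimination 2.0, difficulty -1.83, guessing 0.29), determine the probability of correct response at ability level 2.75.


logit = 2.0*(2.75 - -1.83) = 9.16
P* = 1/(1 + exp(-9.16)) = 0.9999
P = 0.29 + (1 - 0.29) * 0.9999
P = 0.9999

0.9999


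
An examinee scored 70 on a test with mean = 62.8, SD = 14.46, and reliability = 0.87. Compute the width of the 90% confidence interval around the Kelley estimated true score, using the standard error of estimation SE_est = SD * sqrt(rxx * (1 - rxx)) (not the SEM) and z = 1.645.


True score estimate = 0.87*70 + 0.13*62.8 = 69.064
SE_est = SD * sqrt(rxx * (1 - rxx)) = 14.46 * sqrt(0.87 * 0.13) = 14.46 * sqrt(0.1131) = 4.862948
CI = T_est +/- z * SE_est, so width = 2 * z * SE_est = 2 * 1.645 * 4.862948
Width = 15.9991

15.9991


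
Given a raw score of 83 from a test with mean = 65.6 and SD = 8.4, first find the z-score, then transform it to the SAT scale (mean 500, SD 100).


z = (X - mean) / SD = (83 - 65.6) / 8.4
z = 17.4 / 8.4
z = 2.0714
SAT-scale = SAT = 500 + 100z
Carry z at full precision (z = 17.4 / 8.4) into the conversion:
SAT-scale = 500 + 100 * (17.4 / 8.4) = 500 + 1740 / 8.4
SAT-scale = 500 + 207.1429
SAT-scale = 707.1429

707.1429


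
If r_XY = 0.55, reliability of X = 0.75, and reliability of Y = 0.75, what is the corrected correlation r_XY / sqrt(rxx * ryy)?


r_corrected = rxy / sqrt(rxx * ryy)
= 0.55 / sqrt(0.75 * 0.75)
= 0.55 / sqrt(0.5625)
= 0.55 / 0.75
r_corrected = 0.7333

0.7333


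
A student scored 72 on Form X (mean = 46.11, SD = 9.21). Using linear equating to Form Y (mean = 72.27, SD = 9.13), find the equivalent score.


slope = SD_Y / SD_X = 9.13 / 9.21 ~ 0.9913
intercept = mean_Y - slope * mean_X = 72.27 - (9.13 / 9.21) * 46.11 ~ 26.5605
Y = slope * X + intercept. To avoid rounding drift from the rounded slope/intercept, evaluate the equivalent form Y = mean_Y + SD_Y * (X - mean_X) / SD_X at full precision:
Y = 72.27 + 9.13 * (72 - 46.11) / 9.21
Y = 72.27 + 9.13 * 25.89 / 9.21
Y = 72.27 + 236.3757 / 9.21
Y = 72.27 + 25.6651
Y = 97.9351

97.9351


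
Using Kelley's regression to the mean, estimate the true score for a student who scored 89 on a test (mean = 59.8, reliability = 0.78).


T_est = rxx * X + (1 - rxx) * mean
T_est = 0.78 * 89 + 0.22 * 59.8
T_est = 69.42 + 13.156
T_est = 82.576

82.576


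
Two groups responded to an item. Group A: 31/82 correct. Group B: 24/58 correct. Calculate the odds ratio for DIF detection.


Odds_A = 31/51 = 0.6078
Odds_B = 24/34 = 0.7059
OR = Odds_A / Odds_B = 0.6078 / 0.7059
Exactly, OR = (31 * 34) / (51 * 24) = 1054 / 1224
OR = 0.8611

0.8611


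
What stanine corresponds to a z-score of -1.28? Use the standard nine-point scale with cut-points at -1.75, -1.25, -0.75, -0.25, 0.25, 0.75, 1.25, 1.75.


Stanine boundaries: [-1.75, -1.25, -0.75, -0.25, 0.25, 0.75, 1.25, 1.75]
z = -1.28
Check each boundary:
  z >= -1.75 -> could be stanine 2
  z < -1.25
  z < -0.75
  z < -0.25
  z < 0.25
  z < 0.75
  z < 1.25
  z < 1.75
Highest qualifying boundary gives stanine = 2

2


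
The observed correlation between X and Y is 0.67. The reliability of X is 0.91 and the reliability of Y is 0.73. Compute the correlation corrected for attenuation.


r_corrected = rxy / sqrt(rxx * ryy)
= 0.67 / sqrt(0.91 * 0.73)
= 0.67 / sqrt(0.6643)
= 0.67 / 0.815046
r_corrected = 0.822

0.822


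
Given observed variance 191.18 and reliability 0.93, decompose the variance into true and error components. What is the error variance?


var_true = rxx * var_obs = 0.93 * 191.18 = 177.7974
var_error = var_obs - var_true
var_error = 191.18 - 177.7974
var_error = 13.3826

13.3826


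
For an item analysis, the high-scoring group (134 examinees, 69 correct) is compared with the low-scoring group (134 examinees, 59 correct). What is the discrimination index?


p_upper = 69/134 = 0.5149
p_lower = 59/134 = 0.4403
D = 0.5149 - 0.4403 = 0.0746

0.0746


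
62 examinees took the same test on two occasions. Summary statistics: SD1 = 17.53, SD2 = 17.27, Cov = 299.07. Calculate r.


r = cov(X,Y) / (SD_X * SD_Y)
r = 299.07 / (17.53 * 17.27)
r = 299.07 / 302.7431
r = 0.9879

0.9879


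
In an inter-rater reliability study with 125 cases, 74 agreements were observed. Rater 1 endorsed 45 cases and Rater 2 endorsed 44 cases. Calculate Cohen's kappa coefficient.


P_o = 74/125 = 0.592
P_e = (45*44 + 80*81) / 15625 = 0.54144
kappa = (P_o - P_e) / (1 - P_e)
kappa = (0.592 - 0.54144) / (1 - 0.54144)
kappa = 0.1103

0.1103


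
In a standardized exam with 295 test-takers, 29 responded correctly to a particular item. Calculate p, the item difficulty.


Item difficulty p = number correct / total examinees
p = 29 / 295
p = 0.0983

0.0983


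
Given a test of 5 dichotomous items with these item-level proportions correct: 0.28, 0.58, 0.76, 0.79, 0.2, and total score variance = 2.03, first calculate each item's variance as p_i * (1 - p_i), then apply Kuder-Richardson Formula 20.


For each item, compute p_i * q_i:
  Item 1: 0.28 * 0.72 = 0.2016
  Item 2: 0.58 * 0.42 = 0.2436
  Item 3: 0.76 * 0.24 = 0.1824
  Item 4: 0.79 * 0.21 = 0.1659
  Item 5: 0.2 * 0.8 = 0.16
Sum(p_i * q_i) = 0.2016 + 0.2436 + 0.1824 + 0.1659 + 0.16 = 0.9535
KR-20 = (k/(k-1)) * (1 - Sum(p_i*q_i) / Var_total)
= (5/4) * (1 - 0.9535/2.03)
= 1.25 * 0.5303
KR-20 = 0.6629

0.6629


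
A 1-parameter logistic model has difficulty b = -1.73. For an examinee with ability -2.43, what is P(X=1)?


theta - b = -2.43 - -1.73 = -0.7
exp(-(theta - b)) = exp(0.7) = 2.0138
P = 1 / (1 + 2.0138)
P = 0.3318

0.3318


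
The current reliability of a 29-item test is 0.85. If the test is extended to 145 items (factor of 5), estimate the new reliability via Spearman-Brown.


r_new = (n * rxx) / (1 + (n-1) * rxx)
r_new = (5 * 0.85) / (1 + 4 * 0.85)
r_new = 4.25 / 4.4
r_new = 0.9659

0.9659


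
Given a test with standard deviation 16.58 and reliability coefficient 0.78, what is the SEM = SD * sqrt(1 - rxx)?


SEM = SD * sqrt(1 - rxx)
SEM = 16.58 * sqrt(1 - 0.78)
SEM = 16.58 * sqrt(0.22) = 16.58 * 0.469042
SEM = 7.7767

7.7767


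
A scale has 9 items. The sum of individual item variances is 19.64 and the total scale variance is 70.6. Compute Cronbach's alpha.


alpha = (k/(k-1)) * (1 - sum(si^2)/s_total^2)
= (9/8) * (1 - 19.64/70.6)
alpha = 0.812

0.812


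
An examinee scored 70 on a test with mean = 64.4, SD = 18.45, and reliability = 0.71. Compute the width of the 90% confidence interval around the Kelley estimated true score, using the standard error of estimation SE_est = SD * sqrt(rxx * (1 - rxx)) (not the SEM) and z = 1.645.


True score estimate = 0.71*70 + 0.29*64.4 = 68.376
SE_est = SD * sqrt(rxx * (1 - rxx)) = 18.45 * sqrt(0.71 * 0.29) = 18.45 * sqrt(0.2059) = 8.37191
CI = T_est +/- z * SE_est, so width = 2 * z * SE_est = 2 * 1.645 * 8.37191
Width = 27.5436

27.5436


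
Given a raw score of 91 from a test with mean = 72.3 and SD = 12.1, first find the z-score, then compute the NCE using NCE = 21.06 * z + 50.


z = (X - mean) / SD = (91 - 72.3) / 12.1
z = 18.7 / 12.1
z = 1.5455
NCE = NCE = 21.06z + 50
Carry z at full precision (z = 18.7 / 12.1) into the conversion:
NCE = 21.06 * (18.7 / 12.1) + 50 = 393.822 / 12.1 + 50
NCE = 32.5473 + 50
NCE = 82.5473

82.5473


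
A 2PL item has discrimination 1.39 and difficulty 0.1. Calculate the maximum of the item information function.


For 2PL, max info at theta = b = 0.1
I_max = a^2 / 4 = 1.39^2 / 4
= 1.9321 / 4
I_max = 0.483

0.483


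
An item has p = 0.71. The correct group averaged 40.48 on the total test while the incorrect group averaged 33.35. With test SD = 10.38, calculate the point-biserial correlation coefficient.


q = 1 - p = 0.29
rpb = ((M1 - M0) / SD) * sqrt(p * q)
rpb = ((40.48 - 33.35) / 10.38) * sqrt(0.71 * 0.29)
rpb = 0.3117

0.3117


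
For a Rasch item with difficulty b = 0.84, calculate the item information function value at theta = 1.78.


P = 1/(1+exp(-(1.78-0.84))) = 0.7191
I = P*(1-P) = 0.7191 * 0.2809
I = 0.202

0.202


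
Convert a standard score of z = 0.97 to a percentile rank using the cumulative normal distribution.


CDF(z) = 0.5 * (1 + erf(z/sqrt(2)))
erf(0.6859) = 0.668
CDF = 0.834
Percentile rank = 0.834 * 100 = 83.4

83.4


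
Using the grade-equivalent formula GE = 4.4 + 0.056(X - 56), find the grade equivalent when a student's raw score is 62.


raw - median = 62 - 56 = 6
slope * diff = 0.056 * 6 = 0.336
GE = 4.4 + 0.336
GE = 4.736

4.736


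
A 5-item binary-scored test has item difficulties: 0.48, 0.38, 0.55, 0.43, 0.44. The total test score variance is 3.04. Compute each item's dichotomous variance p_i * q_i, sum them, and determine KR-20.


For each item, compute p_i * q_i:
  Item 1: 0.48 * 0.52 = 0.2496
  Item 2: 0.38 * 0.62 = 0.2356
  Item 3: 0.55 * 0.45 = 0.2475
  Item 4: 0.43 * 0.57 = 0.2451
  Item 5: 0.44 * 0.56 = 0.2464
Sum(p_i * q_i) = 0.2496 + 0.2356 + 0.2475 + 0.2451 + 0.2464 = 1.2242
KR-20 = (k/(k-1)) * (1 - Sum(p_i*q_i) / Var_total)
= (5/4) * (1 - 1.2242/3.04)
= 1.25 * 0.5973
KR-20 = 0.7466

0.7466


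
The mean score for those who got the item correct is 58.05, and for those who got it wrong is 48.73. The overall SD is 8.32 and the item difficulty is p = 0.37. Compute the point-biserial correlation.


q = 1 - p = 0.63
rpb = ((M1 - M0) / SD) * sqrt(p * q)
rpb = ((58.05 - 48.73) / 8.32) * sqrt(0.37 * 0.63)
rpb = 0.5408

0.5408


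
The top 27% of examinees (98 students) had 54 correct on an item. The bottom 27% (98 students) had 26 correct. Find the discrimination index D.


p_upper = 54/98 = 0.551
p_lower = 26/98 = 0.2653
D = 0.551 - 0.2653 = 0.2857

0.2857


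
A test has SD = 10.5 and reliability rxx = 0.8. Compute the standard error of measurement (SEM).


SEM = SD * sqrt(1 - rxx)
SEM = 10.5 * sqrt(1 - 0.8)
SEM = 10.5 * sqrt(0.2) = 10.5 * 0.447214
SEM = 4.6957

4.6957


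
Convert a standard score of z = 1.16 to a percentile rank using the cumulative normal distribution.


CDF(z) = 0.5 * (1 + erf(z/sqrt(2)))
erf(0.8202) = 0.754
CDF = 0.877
Percentile rank = 0.877 * 100 = 87.7

87.7


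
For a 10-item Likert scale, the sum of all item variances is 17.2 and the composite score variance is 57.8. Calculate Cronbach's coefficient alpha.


alpha = (k/(k-1)) * (1 - sum(si^2)/s_total^2)
= (10/9) * (1 - 17.2/57.8)
alpha = 0.7805

0.7805


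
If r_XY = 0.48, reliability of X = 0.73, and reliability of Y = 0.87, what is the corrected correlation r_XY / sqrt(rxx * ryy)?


r_corrected = rxy / sqrt(rxx * ryy)
= 0.48 / sqrt(0.73 * 0.87)
= 0.48 / sqrt(0.6351)
= 0.48 / 0.796932
r_corrected = 0.6023

0.6023


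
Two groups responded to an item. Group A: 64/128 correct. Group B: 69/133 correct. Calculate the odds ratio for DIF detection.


Odds_A = 64/64 = 1.0
Odds_B = 69/64 = 1.0781
OR = Odds_A / Odds_B = 1.0 / 1.0781
Exactly, OR = (64 * 64) / (64 * 69) = 4096 / 4416
OR = 0.9275

0.9275


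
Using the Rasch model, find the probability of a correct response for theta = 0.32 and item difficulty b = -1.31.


theta - b = 0.32 - -1.31 = 1.63
exp(-(theta - b)) = exp(-1.63) = 0.1959
P = 1 / (1 + 0.1959)
P = 0.8362

0.8362


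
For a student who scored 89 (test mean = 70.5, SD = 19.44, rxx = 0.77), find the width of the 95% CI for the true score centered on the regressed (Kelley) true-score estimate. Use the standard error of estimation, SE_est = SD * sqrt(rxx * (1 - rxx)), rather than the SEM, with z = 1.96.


True score estimate = 0.77*89 + 0.23*70.5 = 84.745
SE_est = SD * sqrt(rxx * (1 - rxx)) = 19.44 * sqrt(0.77 * 0.23) = 19.44 * sqrt(0.1771) = 8.180984
CI = T_est +/- z * SE_est, so width = 2 * z * SE_est = 2 * 1.96 * 8.180984
Width = 32.0695

32.0695


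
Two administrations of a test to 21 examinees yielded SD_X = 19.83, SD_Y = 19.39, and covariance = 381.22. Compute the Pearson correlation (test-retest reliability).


r = cov(X,Y) / (SD_X * SD_Y)
r = 381.22 / (19.83 * 19.39)
r = 381.22 / 384.5037
r = 0.9915

0.9915


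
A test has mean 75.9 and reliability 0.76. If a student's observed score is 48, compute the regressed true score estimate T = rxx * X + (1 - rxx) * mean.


T_est = rxx * X + (1 - rxx) * mean
T_est = 0.76 * 48 + 0.24 * 75.9
T_est = 36.48 + 18.216
T_est = 54.696

54.696


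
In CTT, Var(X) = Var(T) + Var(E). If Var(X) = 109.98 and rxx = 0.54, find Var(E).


var_true = rxx * var_obs = 0.54 * 109.98 = 59.3892
var_error = var_obs - var_true
var_error = 109.98 - 59.3892
var_error = 50.5908

50.5908


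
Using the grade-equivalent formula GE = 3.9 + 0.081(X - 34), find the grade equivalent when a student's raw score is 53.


raw - median = 53 - 34 = 19
slope * diff = 0.081 * 19 = 1.539
GE = 3.9 + 1.539
GE = 5.439

5.439


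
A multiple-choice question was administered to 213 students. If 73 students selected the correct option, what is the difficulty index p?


Item difficulty p = number correct / total examinees
p = 73 / 213
p = 0.3427

0.3427


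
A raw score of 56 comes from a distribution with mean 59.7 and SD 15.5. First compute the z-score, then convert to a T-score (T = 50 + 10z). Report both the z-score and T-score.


z = (X - mean) / SD = (56 - 59.7) / 15.5
z = -3.7 / 15.5
z = -0.2387
T-score = T = 50 + 10z
Carry z at full precision (z = -3.7 / 15.5) into the conversion:
T-score = 50 + 10 * (-3.7 / 15.5) = 50 + -37 / 15.5
T-score = 50 + -2.3871
T-score = 47.6129

47.6129


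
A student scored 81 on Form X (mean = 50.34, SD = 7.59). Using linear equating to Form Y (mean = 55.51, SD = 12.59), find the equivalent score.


slope = SD_Y / SD_X = 12.59 / 7.59 ~ 1.6588
intercept = mean_Y - slope * mean_X = 55.51 - (12.59 / 7.59) * 50.34 ~ -27.9921
Y = slope * X + intercept. To avoid rounding drift from the rounded slope/intercept, evaluate the equivalent form Y = mean_Y + SD_Y * (X - mean_X) / SD_X at full precision:
Y = 55.51 + 12.59 * (81 - 50.34) / 7.59
Y = 55.51 + 12.59 * 30.66 / 7.59
Y = 55.51 + 386.0094 / 7.59
Y = 55.51 + 50.8576
Y = 106.3676

106.3676


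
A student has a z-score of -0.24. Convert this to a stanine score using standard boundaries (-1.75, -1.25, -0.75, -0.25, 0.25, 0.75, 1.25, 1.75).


Stanine boundaries: [-1.75, -1.25, -0.75, -0.25, 0.25, 0.75, 1.25, 1.75]
z = -0.24
Check each boundary:
  z >= -1.75 -> could be stanine 2
  z >= -1.25 -> could be stanine 3
  z >= -0.75 -> could be stanine 4
  z >= -0.25 -> could be stanine 5
  z < 0.25
  z < 0.75
  z < 1.25
  z < 1.75
Highest qualifying boundary gives stanine = 5

5


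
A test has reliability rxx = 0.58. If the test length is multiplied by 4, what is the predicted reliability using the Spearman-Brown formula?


r_new = (n * rxx) / (1 + (n-1) * rxx)
r_new = (4 * 0.58) / (1 + 3 * 0.58)
r_new = 2.32 / 2.74
r_new = 0.8467

0.8467


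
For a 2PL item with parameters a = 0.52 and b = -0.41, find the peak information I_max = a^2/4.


For 2PL, max info at theta = b = -0.41
I_max = a^2 / 4 = 0.52^2 / 4
= 0.2704 / 4
I_max = 0.0676

0.0676


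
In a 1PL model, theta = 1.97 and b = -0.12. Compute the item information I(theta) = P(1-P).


P = 1/(1+exp(-(1.97--0.12))) = 0.8899
I = P*(1-P) = 0.8899 * 0.1101
I = 0.098

0.098


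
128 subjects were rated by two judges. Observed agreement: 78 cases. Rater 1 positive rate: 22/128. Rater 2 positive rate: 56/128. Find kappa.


P_o = 78/128 = 0.609375
P_e = (22*56 + 106*72) / 16384 = 0.541016
kappa = (P_o - P_e) / (1 - P_e)
kappa = (0.609375 - 0.541016) / (1 - 0.541016)
kappa = 0.1489

0.1489


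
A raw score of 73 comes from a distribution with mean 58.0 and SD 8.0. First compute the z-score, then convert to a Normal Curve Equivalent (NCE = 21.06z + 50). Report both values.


z = (X - mean) / SD = (73 - 58.0) / 8.0
z = 15.0 / 8.0
z = 1.875
NCE = NCE = 21.06z + 50
Carry z at full precision (z = 15.0 / 8.0) into the conversion:
NCE = 21.06 * (15.0 / 8.0) + 50 = 315.9 / 8.0 + 50
NCE = 39.4875 + 50
NCE = 89.4875

89.4875


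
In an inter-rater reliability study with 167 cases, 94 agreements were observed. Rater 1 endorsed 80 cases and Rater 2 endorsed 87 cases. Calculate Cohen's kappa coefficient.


P_o = 94/167 = 0.562874
P_e = (80*87 + 87*80) / 27889 = 0.499122
kappa = (P_o - P_e) / (1 - P_e)
kappa = (0.562874 - 0.499122) / (1 - 0.499122)
kappa = 0.1273

0.1273


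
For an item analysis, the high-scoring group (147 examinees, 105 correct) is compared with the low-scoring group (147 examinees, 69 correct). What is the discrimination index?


p_upper = 105/147 = 0.7143
p_lower = 69/147 = 0.4694
D = 0.7143 - 0.4694 = 0.2449

0.2449


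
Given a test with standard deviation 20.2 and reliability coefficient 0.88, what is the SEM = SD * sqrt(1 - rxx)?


SEM = SD * sqrt(1 - rxx)
SEM = 20.2 * sqrt(1 - 0.88)
SEM = 20.2 * sqrt(0.12) = 20.2 * 0.34641
SEM = 6.9975

6.9975


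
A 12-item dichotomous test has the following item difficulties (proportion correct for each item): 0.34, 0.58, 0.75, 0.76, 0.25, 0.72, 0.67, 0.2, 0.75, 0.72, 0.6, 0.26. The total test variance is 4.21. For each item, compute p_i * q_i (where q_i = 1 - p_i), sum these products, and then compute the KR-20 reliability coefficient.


For each item, compute p_i * q_i:
  Item 1: 0.34 * 0.66 = 0.2244
  Item 2: 0.58 * 0.42 = 0.2436
  Item 3: 0.75 * 0.25 = 0.1875
  Item 4: 0.76 * 0.24 = 0.1824
  Item 5: 0.25 * 0.75 = 0.1875
  Item 6: 0.72 * 0.28 = 0.2016
  Item 7: 0.67 * 0.33 = 0.2211
  Item 8: 0.2 * 0.8 = 0.16
  Item 9: 0.75 * 0.25 = 0.1875
  Item 10: 0.72 * 0.28 = 0.2016
  Item 11: 0.6 * 0.4 = 0.24
  Item 12: 0.26 * 0.74 = 0.1924
Sum(p_i * q_i) = 0.2244 + 0.2436 + 0.1875 + 0.1824 + 0.1875 + 0.2016 + 0.2211 + 0.16 + 0.1875 + 0.2016 + 0.24 + 0.1924 = 2.4296
KR-20 = (k/(k-1)) * (1 - Sum(p_i*q_i) / Var_total)
= (12/11) * (1 - 2.4296/4.21)
= 1.0909 * 0.4229
KR-20 = 0.4613

0.4613


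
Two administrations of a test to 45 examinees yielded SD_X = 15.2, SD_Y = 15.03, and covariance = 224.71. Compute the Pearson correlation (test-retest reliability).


r = cov(X,Y) / (SD_X * SD_Y)
r = 224.71 / (15.2 * 15.03)
r = 224.71 / 228.456
r = 0.9836

0.9836


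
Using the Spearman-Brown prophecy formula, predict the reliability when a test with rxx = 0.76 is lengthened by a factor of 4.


r_new = (n * rxx) / (1 + (n-1) * rxx)
r_new = (4 * 0.76) / (1 + 3 * 0.76)
r_new = 3.04 / 3.28
r_new = 0.9268

0.9268


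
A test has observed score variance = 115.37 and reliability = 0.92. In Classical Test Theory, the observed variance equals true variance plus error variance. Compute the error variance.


var_true = rxx * var_obs = 0.92 * 115.37 = 106.1404
var_error = var_obs - var_true
var_error = 115.37 - 106.1404
var_error = 9.2296

9.2296


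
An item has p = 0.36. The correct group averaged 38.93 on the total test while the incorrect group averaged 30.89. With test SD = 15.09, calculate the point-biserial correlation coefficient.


q = 1 - p = 0.64
rpb = ((M1 - M0) / SD) * sqrt(p * q)
rpb = ((38.93 - 30.89) / 15.09) * sqrt(0.36 * 0.64)
rpb = 0.2557

0.2557


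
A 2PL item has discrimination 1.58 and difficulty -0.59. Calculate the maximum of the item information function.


For 2PL, max info at theta = b = -0.59
I_max = a^2 / 4 = 1.58^2 / 4
= 2.4964 / 4
I_max = 0.6241

0.6241


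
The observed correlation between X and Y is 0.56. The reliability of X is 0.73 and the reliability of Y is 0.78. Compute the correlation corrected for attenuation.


r_corrected = rxy / sqrt(rxx * ryy)
= 0.56 / sqrt(0.73 * 0.78)
= 0.56 / sqrt(0.5694)
= 0.56 / 0.754586
r_corrected = 0.7421

0.7421


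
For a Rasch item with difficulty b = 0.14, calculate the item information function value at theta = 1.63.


P = 1/(1+exp(-(1.63-0.14))) = 0.8161
I = P*(1-P) = 0.8161 * 0.1839
I = 0.1501

0.1501


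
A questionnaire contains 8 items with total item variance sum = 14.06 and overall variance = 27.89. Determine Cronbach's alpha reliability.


alpha = (k/(k-1)) * (1 - sum(si^2)/s_total^2)
= (8/7) * (1 - 14.06/27.89)
alpha = 0.5667

0.5667


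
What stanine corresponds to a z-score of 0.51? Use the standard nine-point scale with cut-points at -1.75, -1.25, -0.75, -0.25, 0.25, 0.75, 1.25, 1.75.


Stanine boundaries: [-1.75, -1.25, -0.75, -0.25, 0.25, 0.75, 1.25, 1.75]
z = 0.51
Check each boundary:
  z >= -1.75 -> could be stanine 2
  z >= -1.25 -> could be stanine 3
  z >= -0.75 -> could be stanine 4
  z >= -0.25 -> could be stanine 5
  z >= 0.25 -> could be stanine 6
  z < 0.75
  z < 1.25
  z < 1.75
Highest qualifying boundary gives stanine = 6

6


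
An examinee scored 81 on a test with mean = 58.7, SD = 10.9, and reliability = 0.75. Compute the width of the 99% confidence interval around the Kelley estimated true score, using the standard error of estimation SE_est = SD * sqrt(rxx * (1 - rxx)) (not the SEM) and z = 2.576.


True score estimate = 0.75*81 + 0.25*58.7 = 75.425
SE_est = SD * sqrt(rxx * (1 - rxx)) = 10.9 * sqrt(0.75 * 0.25) = 10.9 * sqrt(0.1875) = 4.719838
CI = T_est +/- z * SE_est, so width = 2 * z * SE_est = 2 * 2.576 * 4.719838
Width = 24.3166

24.3166


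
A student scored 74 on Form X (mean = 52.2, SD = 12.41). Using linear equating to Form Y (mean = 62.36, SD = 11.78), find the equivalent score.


slope = SD_Y / SD_X = 11.78 / 12.41 ~ 0.9492
intercept = mean_Y - slope * mean_X = 62.36 - (11.78 / 12.41) * 52.2 ~ 12.81
Y = slope * X + intercept. To avoid rounding drift from the rounded slope/intercept, evaluate the equivalent form Y = mean_Y + SD_Y * (X - mean_X) / SD_X at full precision:
Y = 62.36 + 11.78 * (74 - 52.2) / 12.41
Y = 62.36 + 11.78 * 21.8 / 12.41
Y = 62.36 + 256.804 / 12.41
Y = 62.36 + 20.6933
Y = 83.0533

83.0533


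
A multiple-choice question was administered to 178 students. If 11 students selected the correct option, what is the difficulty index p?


Item difficulty p = number correct / total examinees
p = 11 / 178
p = 0.0618

0.0618


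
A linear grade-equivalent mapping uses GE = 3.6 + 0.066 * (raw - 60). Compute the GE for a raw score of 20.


raw - median = 20 - 60 = -40
slope * diff = 0.066 * -40 = -2.64
GE = 3.6 + -2.64
GE = 0.96

0.96


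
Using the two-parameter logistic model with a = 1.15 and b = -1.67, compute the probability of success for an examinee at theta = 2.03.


a*(theta - b) = 1.15 * (2.03 - -1.67) = 4.255
exp(-4.255) = 0.0142
P = 1 / (1 + 0.0142)
P = 0.986

0.986


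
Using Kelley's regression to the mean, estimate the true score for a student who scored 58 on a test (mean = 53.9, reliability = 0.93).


T_est = rxx * X + (1 - rxx) * mean
T_est = 0.93 * 58 + 0.07 * 53.9
T_est = 53.94 + 3.773
T_est = 57.713

57.713


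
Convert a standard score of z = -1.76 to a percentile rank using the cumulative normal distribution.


CDF(z) = 0.5 * (1 + erf(z/sqrt(2)))
erf(-1.2445) = -0.9216
CDF = 0.0392
Percentile rank = 0.0392 * 100 = 3.92

3.92


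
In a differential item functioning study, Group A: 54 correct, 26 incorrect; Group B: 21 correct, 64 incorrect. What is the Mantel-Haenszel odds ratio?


Odds_A = 54/26 = 2.0769
Odds_B = 21/64 = 0.3281
OR = Odds_A / Odds_B = 2.0769 / 0.3281
Exactly, OR = (54 * 64) / (26 * 21) = 3456 / 546
OR = 6.3297

6.3297


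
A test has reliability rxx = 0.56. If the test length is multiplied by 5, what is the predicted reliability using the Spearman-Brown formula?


r_new = (n * rxx) / (1 + (n-1) * rxx)
r_new = (5 * 0.56) / (1 + 4 * 0.56)
r_new = 2.8 / 3.24
r_new = 0.8642

0.8642


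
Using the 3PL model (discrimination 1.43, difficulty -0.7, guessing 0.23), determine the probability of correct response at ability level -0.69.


logit = 1.43*(-0.69 - -0.7) = 0.0143
P* = 1/(1 + exp(-0.0143)) = 0.5036
P = 0.23 + (1 - 0.23) * 0.5036
P = 0.6178

0.6178


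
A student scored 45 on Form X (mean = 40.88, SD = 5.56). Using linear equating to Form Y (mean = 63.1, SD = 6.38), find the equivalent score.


slope = SD_Y / SD_X = 6.38 / 5.56 ~ 1.1475
intercept = mean_Y - slope * mean_X = 63.1 - (6.38 / 5.56) * 40.88 ~ 16.1909
Y = slope * X + intercept. To avoid rounding drift from the rounded slope/intercept, evaluate the equivalent form Y = mean_Y + SD_Y * (X - mean_X) / SD_X at full precision:
Y = 63.1 + 6.38 * (45 - 40.88) / 5.56
Y = 63.1 + 6.38 * 4.12 / 5.56
Y = 63.1 + 26.2856 / 5.56
Y = 63.1 + 4.7276
Y = 67.8276

67.8276


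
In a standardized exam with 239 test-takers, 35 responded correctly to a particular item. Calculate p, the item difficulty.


Item difficulty p = number correct / total examinees
p = 35 / 239
p = 0.1464

0.1464


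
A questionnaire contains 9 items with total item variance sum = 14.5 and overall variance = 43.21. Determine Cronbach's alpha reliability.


alpha = (k/(k-1)) * (1 - sum(si^2)/s_total^2)
= (9/8) * (1 - 14.5/43.21)
alpha = 0.7475

0.7475


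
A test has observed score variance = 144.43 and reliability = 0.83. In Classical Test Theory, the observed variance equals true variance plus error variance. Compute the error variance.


var_true = rxx * var_obs = 0.83 * 144.43 = 119.8769
var_error = var_obs - var_true
var_error = 144.43 - 119.8769
var_error = 24.5531

24.5531


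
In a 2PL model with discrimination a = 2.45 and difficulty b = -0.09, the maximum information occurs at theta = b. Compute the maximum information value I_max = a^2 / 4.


For 2PL, max info at theta = b = -0.09
I_max = a^2 / 4 = 2.45^2 / 4
= 6.0025 / 4
I_max = 1.5006

1.5006


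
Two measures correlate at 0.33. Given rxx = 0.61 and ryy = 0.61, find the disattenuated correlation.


r_corrected = rxy / sqrt(rxx * ryy)
= 0.33 / sqrt(0.61 * 0.61)
= 0.33 / sqrt(0.3721)
= 0.33 / 0.61
r_corrected = 0.541

0.541


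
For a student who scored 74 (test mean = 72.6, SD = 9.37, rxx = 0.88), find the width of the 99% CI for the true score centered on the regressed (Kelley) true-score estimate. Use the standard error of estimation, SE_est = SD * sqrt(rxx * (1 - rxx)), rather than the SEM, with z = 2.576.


True score estimate = 0.88*74 + 0.12*72.6 = 73.832
SE_est = SD * sqrt(rxx * (1 - rxx)) = 9.37 * sqrt(0.88 * 0.12) = 9.37 * sqrt(0.1056) = 3.04489
CI = T_est +/- z * SE_est, so width = 2 * z * SE_est = 2 * 2.576 * 3.04489
Width = 15.6873

15.6873


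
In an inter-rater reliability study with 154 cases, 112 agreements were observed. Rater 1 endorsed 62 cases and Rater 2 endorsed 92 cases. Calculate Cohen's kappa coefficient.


P_o = 112/154 = 0.727273
P_e = (62*92 + 92*62) / 23716 = 0.481025
kappa = (P_o - P_e) / (1 - P_e)
kappa = (0.727273 - 0.481025) / (1 - 0.481025)
kappa = 0.4745

0.4745


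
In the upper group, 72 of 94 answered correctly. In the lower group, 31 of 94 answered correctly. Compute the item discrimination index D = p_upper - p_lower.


p_upper = 72/94 = 0.766
p_lower = 31/94 = 0.3298
D = 0.766 - 0.3298 = 0.4362

0.4362


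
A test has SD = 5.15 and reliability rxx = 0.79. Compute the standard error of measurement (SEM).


SEM = SD * sqrt(1 - rxx)
SEM = 5.15 * sqrt(1 - 0.79)
SEM = 5.15 * sqrt(0.21) = 5.15 * 0.458258
SEM = 2.36

2.36


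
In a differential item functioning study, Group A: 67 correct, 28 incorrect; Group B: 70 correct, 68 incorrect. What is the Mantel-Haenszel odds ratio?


Odds_A = 67/28 = 2.3929
Odds_B = 70/68 = 1.0294
OR = Odds_A / Odds_B = 2.3929 / 1.0294
Exactly, OR = (67 * 68) / (28 * 70) = 4556 / 1960
OR = 2.3245

2.3245


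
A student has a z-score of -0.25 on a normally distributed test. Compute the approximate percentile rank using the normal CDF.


CDF(z) = 0.5 * (1 + erf(z/sqrt(2)))
erf(-0.1768) = -0.1974
CDF = 0.4013
Percentile rank = 0.4013 * 100 = 40.13

40.13


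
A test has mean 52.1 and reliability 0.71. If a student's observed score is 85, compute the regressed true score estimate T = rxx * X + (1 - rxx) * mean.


T_est = rxx * X + (1 - rxx) * mean
T_est = 0.71 * 85 + 0.29 * 52.1
T_est = 60.35 + 15.109
T_est = 75.459

75.459


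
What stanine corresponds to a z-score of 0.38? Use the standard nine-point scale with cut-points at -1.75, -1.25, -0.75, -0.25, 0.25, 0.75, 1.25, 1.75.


Stanine boundaries: [-1.75, -1.25, -0.75, -0.25, 0.25, 0.75, 1.25, 1.75]
z = 0.38
Check each boundary:
  z >= -1.75 -> could be stanine 2
  z >= -1.25 -> could be stanine 3
  z >= -0.75 -> could be stanine 4
  z >= -0.25 -> could be stanine 5
  z >= 0.25 -> could be stanine 6
  z < 0.75
  z < 1.25
  z < 1.75
Highest qualifying boundary gives stanine = 6

6


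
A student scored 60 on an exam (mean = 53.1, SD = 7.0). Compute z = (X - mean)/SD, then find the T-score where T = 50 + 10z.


z = (X - mean) / SD = (60 - 53.1) / 7.0
z = 6.9 / 7.0
z = 0.9857
T-score = T = 50 + 10z
Carry z at full precision (z = 6.9 / 7.0) into the conversion:
T-score = 50 + 10 * (6.9 / 7.0) = 50 + 69 / 7.0
T-score = 50 + 9.8571
T-score = 59.8571

59.8571


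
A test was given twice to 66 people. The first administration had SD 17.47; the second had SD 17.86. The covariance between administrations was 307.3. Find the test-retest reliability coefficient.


r = cov(X,Y) / (SD_X * SD_Y)
r = 307.3 / (17.47 * 17.86)
r = 307.3 / 312.0142
r = 0.9849

0.9849


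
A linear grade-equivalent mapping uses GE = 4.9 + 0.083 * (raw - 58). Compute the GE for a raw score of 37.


raw - median = 37 - 58 = -21
slope * diff = 0.083 * -21 = -1.743
GE = 4.9 + -1.743
GE = 3.157

3.157


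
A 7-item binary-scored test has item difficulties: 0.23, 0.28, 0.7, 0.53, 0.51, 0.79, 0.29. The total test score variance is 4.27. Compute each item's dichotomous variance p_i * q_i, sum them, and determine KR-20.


For each item, compute p_i * q_i:
  Item 1: 0.23 * 0.77 = 0.1771
  Item 2: 0.28 * 0.72 = 0.2016
  Item 3: 0.7 * 0.3 = 0.21
  Item 4: 0.53 * 0.47 = 0.2491
  Item 5: 0.51 * 0.49 = 0.2499
  Item 6: 0.79 * 0.21 = 0.1659
  Item 7: 0.29 * 0.71 = 0.2059
Sum(p_i * q_i) = 0.1771 + 0.2016 + 0.21 + 0.2491 + 0.2499 + 0.1659 + 0.2059 = 1.4595
KR-20 = (k/(k-1)) * (1 - Sum(p_i*q_i) / Var_total)
= (7/6) * (1 - 1.4595/4.27)
= 1.1667 * 0.6582
KR-20 = 0.7679

0.7679


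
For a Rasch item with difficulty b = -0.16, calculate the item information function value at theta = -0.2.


P = 1/(1+exp(-(-0.2--0.16))) = 0.49
I = P*(1-P) = 0.49 * 0.51
I = 0.2499

0.2499


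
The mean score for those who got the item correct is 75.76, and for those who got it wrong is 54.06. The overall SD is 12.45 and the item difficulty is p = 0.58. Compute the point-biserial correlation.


q = 1 - p = 0.42
rpb = ((M1 - M0) / SD) * sqrt(p * q)
rpb = ((75.76 - 54.06) / 12.45) * sqrt(0.58 * 0.42)
rpb = 0.8603

0.8603


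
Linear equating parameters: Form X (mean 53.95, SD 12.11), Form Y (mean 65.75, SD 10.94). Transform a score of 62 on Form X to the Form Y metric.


slope = SD_Y / SD_X = 10.94 / 12.11 ~ 0.9034
intercept = mean_Y - slope * mean_X = 65.75 - (10.94 / 12.11) * 53.95 ~ 17.0123
Y = slope * X + intercept. To avoid rounding drift from the rounded slope/intercept, evaluate the equivalent form Y = mean_Y + SD_Y * (X - mean_X) / SD_X at full precision:
Y = 65.75 + 10.94 * (62 - 53.95) / 12.11
Y = 65.75 + 10.94 * 8.05 / 12.11
Y = 65.75 + 88.067 / 12.11
Y = 65.75 + 7.2723
Y = 73.0223

73.0223


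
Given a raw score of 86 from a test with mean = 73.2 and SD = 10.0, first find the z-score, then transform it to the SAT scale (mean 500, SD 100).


z = (X - mean) / SD = (86 - 73.2) / 10.0
z = 12.8 / 10.0
z = 1.28
SAT-scale = SAT = 500 + 100z
Carry z at full precision (z = 12.8 / 10.0) into the conversion:
SAT-scale = 500 + 100 * (12.8 / 10.0) = 500 + 1280 / 10.0
SAT-scale = 500 + 128.0
SAT-scale = 628.0

628.0


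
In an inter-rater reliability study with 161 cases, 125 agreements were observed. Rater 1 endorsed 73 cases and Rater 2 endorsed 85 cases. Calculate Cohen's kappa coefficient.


P_o = 125/161 = 0.776398
P_e = (73*85 + 88*76) / 25921 = 0.497396
kappa = (P_o - P_e) / (1 - P_e)
kappa = (0.776398 - 0.497396) / (1 - 0.497396)
kappa = 0.5551

0.5551


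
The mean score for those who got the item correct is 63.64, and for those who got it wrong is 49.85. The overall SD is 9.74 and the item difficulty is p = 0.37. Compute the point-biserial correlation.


q = 1 - p = 0.63
rpb = ((M1 - M0) / SD) * sqrt(p * q)
rpb = ((63.64 - 49.85) / 9.74) * sqrt(0.37 * 0.63)
rpb = 0.6836

0.6836


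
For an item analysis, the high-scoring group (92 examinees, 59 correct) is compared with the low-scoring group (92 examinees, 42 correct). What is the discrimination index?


p_upper = 59/92 = 0.6413
p_lower = 42/92 = 0.4565
D = 0.6413 - 0.4565 = 0.1848

0.1848


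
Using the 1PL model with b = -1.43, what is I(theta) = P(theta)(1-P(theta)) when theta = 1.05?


P = 1/(1+exp(-(1.05--1.43))) = 0.9227
I = P*(1-P) = 0.9227 * 0.0773
I = 0.0713

0.0713


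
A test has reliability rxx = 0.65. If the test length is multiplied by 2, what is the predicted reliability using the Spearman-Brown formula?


r_new = (n * rxx) / (1 + (n-1) * rxx)
r_new = (2 * 0.65) / (1 + 1 * 0.65)
r_new = 1.3 / 1.65
r_new = 0.7879

0.7879


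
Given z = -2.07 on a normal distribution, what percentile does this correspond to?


CDF(z) = 0.5 * (1 + erf(z/sqrt(2)))
erf(-1.4637) = -0.9615
CDF = 0.0192
Percentile rank = 0.0192 * 100 = 1.92

1.92


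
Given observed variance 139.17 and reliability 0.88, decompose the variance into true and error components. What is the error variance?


var_true = rxx * var_obs = 0.88 * 139.17 = 122.4696
var_error = var_obs - var_true
var_error = 139.17 - 122.4696
var_error = 16.7004

16.7004


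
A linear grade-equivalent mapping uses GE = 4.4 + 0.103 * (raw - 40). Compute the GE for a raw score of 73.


raw - median = 73 - 40 = 33
slope * diff = 0.103 * 33 = 3.399
GE = 4.4 + 3.399
GE = 7.799

7.799


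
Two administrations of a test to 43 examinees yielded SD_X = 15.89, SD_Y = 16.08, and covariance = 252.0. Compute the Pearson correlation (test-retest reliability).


r = cov(X,Y) / (SD_X * SD_Y)
r = 252.0 / (15.89 * 16.08)
r = 252.0 / 255.5112
r = 0.9863

0.9863


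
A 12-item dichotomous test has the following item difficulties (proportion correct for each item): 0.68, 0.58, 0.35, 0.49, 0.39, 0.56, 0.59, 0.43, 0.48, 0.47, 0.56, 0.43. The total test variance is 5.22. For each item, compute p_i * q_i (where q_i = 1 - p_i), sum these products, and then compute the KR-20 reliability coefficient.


For each item, compute p_i * q_i:
  Item 1: 0.68 * 0.32 = 0.2176
  Item 2: 0.58 * 0.42 = 0.2436
  Item 3: 0.35 * 0.65 = 0.2275
  Item 4: 0.49 * 0.51 = 0.2499
  Item 5: 0.39 * 0.61 = 0.2379
  Item 6: 0.56 * 0.44 = 0.2464
  Item 7: 0.59 * 0.41 = 0.2419
  Item 8: 0.43 * 0.57 = 0.2451
  Item 9: 0.48 * 0.52 = 0.2496
  Item 10: 0.47 * 0.53 = 0.2491
  Item 11: 0.56 * 0.44 = 0.2464
  Item 12: 0.43 * 0.57 = 0.2451
Sum(p_i * q_i) = 0.2176 + 0.2436 + 0.2275 + 0.2499 + 0.2379 + 0.2464 + 0.2419 + 0.2451 + 0.2496 + 0.2491 + 0.2464 + 0.2451 = 2.9001
KR-20 = (k/(k-1)) * (1 - Sum(p_i*q_i) / Var_total)
= (12/11) * (1 - 2.9001/5.22)
= 1.0909 * 0.4444
KR-20 = 0.4848

0.4848


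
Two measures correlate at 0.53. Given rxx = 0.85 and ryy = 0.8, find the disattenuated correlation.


r_corrected = rxy / sqrt(rxx * ryy)
= 0.53 / sqrt(0.85 * 0.8)
= 0.53 / sqrt(0.68)
= 0.53 / 0.824621
r_corrected = 0.6427

0.6427


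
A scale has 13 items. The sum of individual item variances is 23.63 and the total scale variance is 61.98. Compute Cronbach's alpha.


alpha = (k/(k-1)) * (1 - sum(si^2)/s_total^2)
= (13/12) * (1 - 23.63/61.98)
alpha = 0.6703

0.6703


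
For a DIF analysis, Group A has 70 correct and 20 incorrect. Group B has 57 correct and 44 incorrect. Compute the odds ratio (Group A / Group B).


Odds_A = 70/20 = 3.5
Odds_B = 57/44 = 1.2955
OR = Odds_A / Odds_B = 3.5 / 1.2955
Exactly, OR = (70 * 44) / (20 * 57) = 3080 / 1140
OR = 2.7018

2.7018


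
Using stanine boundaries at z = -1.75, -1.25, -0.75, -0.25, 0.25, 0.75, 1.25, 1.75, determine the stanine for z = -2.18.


Stanine boundaries: [-1.75, -1.25, -0.75, -0.25, 0.25, 0.75, 1.25, 1.75]
z = -2.18
Check each boundary:
  z < -1.75
  z < -1.25
  z < -0.75
  z < -0.25
  z < 0.25
  z < 0.75
  z < 1.25
  z < 1.75
Highest qualifying boundary gives stanine = 1

1


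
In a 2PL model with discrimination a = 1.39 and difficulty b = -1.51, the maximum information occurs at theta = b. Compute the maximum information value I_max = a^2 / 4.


For 2PL, max info at theta = b = -1.51
I_max = a^2 / 4 = 1.39^2 / 4
= 1.9321 / 4
I_max = 0.483

0.483


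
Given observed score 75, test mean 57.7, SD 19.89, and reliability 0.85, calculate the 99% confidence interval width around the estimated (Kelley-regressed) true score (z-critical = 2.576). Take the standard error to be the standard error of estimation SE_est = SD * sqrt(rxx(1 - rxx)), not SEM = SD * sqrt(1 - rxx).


True score estimate = 0.85*75 + 0.15*57.7 = 72.405
SE_est = SD * sqrt(rxx * (1 - rxx)) = 19.89 * sqrt(0.85 * 0.15) = 19.89 * sqrt(0.1275) = 7.102151
CI = T_est +/- z * SE_est, so width = 2 * z * SE_est = 2 * 2.576 * 7.102151
Width = 36.5903

36.5903


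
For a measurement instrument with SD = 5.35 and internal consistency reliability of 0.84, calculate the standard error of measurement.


SEM = SD * sqrt(1 - rxx)
SEM = 5.35 * sqrt(1 - 0.84)
SEM = 5.35 * sqrt(0.16) = 5.35 * 0.4
SEM = 2.14

2.14


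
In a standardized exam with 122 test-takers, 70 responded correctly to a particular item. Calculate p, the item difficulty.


Item difficulty p = number correct / total examinees
p = 70 / 122
p = 0.5738

0.5738


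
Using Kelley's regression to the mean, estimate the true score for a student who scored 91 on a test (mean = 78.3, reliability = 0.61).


T_est = rxx * X + (1 - rxx) * mean
T_est = 0.61 * 91 + 0.39 * 78.3
T_est = 55.51 + 30.537
T_est = 86.047

86.047


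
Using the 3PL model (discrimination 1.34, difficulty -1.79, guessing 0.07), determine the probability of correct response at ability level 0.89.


logit = 1.34*(0.89 - -1.79) = 3.5912
P* = 1/(1 + exp(-3.5912)) = 0.9732
P = 0.07 + (1 - 0.07) * 0.9732
P = 0.9751

0.9751


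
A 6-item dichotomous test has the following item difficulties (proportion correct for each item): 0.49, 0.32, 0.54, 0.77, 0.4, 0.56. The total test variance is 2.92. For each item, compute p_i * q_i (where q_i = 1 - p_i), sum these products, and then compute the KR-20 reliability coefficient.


For each item, compute p_i * q_i:
  Item 1: 0.49 * 0.51 = 0.2499
  Item 2: 0.32 * 0.68 = 0.2176
  Item 3: 0.54 * 0.46 = 0.2484
  Item 4: 0.77 * 0.23 = 0.1771
  Item 5: 0.4 * 0.6 = 0.24
  Item 6: 0.56 * 0.44 = 0.2464
Sum(p_i * q_i) = 0.2499 + 0.2176 + 0.2484 + 0.1771 + 0.24 + 0.2464 = 1.3794
KR-20 = (k/(k-1)) * (1 - Sum(p_i*q_i) / Var_total)
= (6/5) * (1 - 1.3794/2.92)
= 1.2 * 0.5276
KR-20 = 0.6331

0.6331
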